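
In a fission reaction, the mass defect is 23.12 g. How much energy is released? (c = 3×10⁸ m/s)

Convert mass defect: Δm = 23.12 g = 0.02312 kg
E = Δm·c² = 0.02312 × (3×10⁸)²
= 0.02312 × 9×10¹⁶ = 2.081×10¹⁵ J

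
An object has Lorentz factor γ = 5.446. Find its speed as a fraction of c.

From γ = 1/√(1 - v²/c²):
1/γ² = 1/5.446² = 0.03372
v²/c² = 1 - 0.03372 = 0.9663
v/c = √(0.9663) = 0.9830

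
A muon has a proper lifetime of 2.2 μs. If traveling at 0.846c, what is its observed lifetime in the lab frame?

Proper lifetime τ₀ = 2.2 μs
γ = 1/√(1 - 0.846²) = 1.8755
τ = γτ₀ = 1.8755 × 2.2 μs = 4.126 μs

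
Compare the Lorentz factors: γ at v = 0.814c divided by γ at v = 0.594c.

γ₁ = 1/√(1 - 0.814²) = 1.722
γ₂ = 1/√(1 - 0.594²) = 1.243
γ₁/γ₂ = 1.722/1.243 = 1.385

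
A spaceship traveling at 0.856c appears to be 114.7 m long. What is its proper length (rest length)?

Contracted length L = 114.7 m
γ = 1/√(1 - 0.856²) = 1.9343
L₀ = γL = 1.9343 × 114.7 = 221.9 m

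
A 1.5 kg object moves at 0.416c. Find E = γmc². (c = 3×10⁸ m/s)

γ = 1/√(1 - 0.416²) = 1.100
mc² = 1.5 × (3×10⁸)² = 1.350×10¹⁷ J
E = γmc² = 1.100 × 1.350×10¹⁷ = 1.485×10¹⁷ J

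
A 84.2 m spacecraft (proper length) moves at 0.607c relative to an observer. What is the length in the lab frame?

Proper length L₀ = 84.2 m
γ = 1/√(1 - 0.607²) = 1.25833
L = L₀/γ = 84.2/1.25833 = 66.91 m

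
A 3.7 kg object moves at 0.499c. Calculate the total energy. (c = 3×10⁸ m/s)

γ = 1/√(1 - 0.499²) = 1.154
mc² = 3.7 × (3×10⁸)² = 3.330×10¹⁷ J
E = γmc² = 1.154 × 3.330×10¹⁷ = 3.843×10¹⁷ J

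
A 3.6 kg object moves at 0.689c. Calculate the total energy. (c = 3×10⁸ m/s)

γ = 1/√(1 - 0.689²) = 1.37976
mc² = 3.6 × (3×10⁸)² = 3.240×10¹⁷ J
E = γmc² = 1.37976 × 3.240×10¹⁷ = 4.470×10¹⁷ J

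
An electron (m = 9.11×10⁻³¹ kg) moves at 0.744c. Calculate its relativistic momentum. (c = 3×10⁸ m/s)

γ = 1/√(1 - 0.744²) = 1.4966
v = 0.744 × 3×10⁸ = 2.232×10⁸ m/s
p = γmv = 1.4966 × 9.11×10⁻³¹ × 2.232×10⁸ = 3.043×10⁻²² kg·m/s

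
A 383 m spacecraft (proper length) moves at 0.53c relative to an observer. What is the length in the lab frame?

Proper length L₀ = 383 m
γ = 1/√(1 - 0.53²) = 1.1792
L = L₀/γ = 383/1.1792 = 324.8 m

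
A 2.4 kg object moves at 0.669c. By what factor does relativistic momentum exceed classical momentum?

p_rel = γmv, p_class = mv
Ratio = γ = 1/√(1 - 0.669²) = 1.345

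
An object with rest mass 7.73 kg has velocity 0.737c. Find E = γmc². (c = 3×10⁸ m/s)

γ = 1/√(1 - 0.737²) = 1.4795
mc² = 7.73 × (3×10⁸)² = 6.957×10¹⁷ J
E = γmc² = 1.4795 × 6.957×10¹⁷ = 1.029×10¹⁸ J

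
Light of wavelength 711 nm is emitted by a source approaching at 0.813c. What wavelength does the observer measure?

β = 0.813
Wavelength Doppler factor = √(0.187/1.813) = √(0.103144) = 0.32116
λ_obs = 711 × 0.32116 = 228.3 nm (blueshift)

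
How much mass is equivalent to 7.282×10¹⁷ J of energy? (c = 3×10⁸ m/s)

From E = mc², we get m = E/c²
c² = (3×10⁸)² = 9×10¹⁶ m²/s²
m = 7.282×10¹⁷ / 9×10¹⁶ = 8.091 kg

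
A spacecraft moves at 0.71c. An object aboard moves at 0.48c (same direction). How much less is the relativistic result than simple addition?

Classical: u' + v = 0.48 + 0.71 = 1.19c
Relativistic: u = (0.48 + 0.71)/(1 + 0.3408) = 1.19/1.3408 = 0.8875c
Difference: 1.19 - 0.8875 = 0.3025c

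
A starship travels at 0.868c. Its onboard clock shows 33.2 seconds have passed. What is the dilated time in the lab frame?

Proper time Δt₀ = 33.2 seconds
γ = 1/√(1 - 0.868²) = 2.014
Δt = γΔt₀ = 2.014 × 33.2 = 66.86 seconds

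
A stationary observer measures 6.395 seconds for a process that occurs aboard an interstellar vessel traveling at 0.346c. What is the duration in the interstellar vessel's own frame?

Dilated time Δt = 6.395 seconds
γ = 1/√(1 - 0.346²) = 1.0658
Δt₀ = Δt/γ = 6.395/1.0658 = 6.000 seconds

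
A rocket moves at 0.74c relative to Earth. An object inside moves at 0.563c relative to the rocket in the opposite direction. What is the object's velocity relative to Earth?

Object's velocity in rocket frame is u' = -0.563c
u = (u' + v)/(1 + u'v/c²) = (v - 0.563)/(1 - 0.563·v/c²)
Numerator: 0.74 - 0.563 = 0.177
Denominator: 1 - 0.41662 = 0.58338
u = 0.177/0.58338 = 0.3034c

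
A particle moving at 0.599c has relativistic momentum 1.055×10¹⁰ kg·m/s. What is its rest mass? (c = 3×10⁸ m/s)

γ = 1/√(1 - 0.599²) = 1.2488
v = 0.599 × 3×10⁸ = 1.797×10⁸ m/s
m = p/(γv) = 1.055×10¹⁰/(1.2488 × 1.797×10⁸) = 47.01 kg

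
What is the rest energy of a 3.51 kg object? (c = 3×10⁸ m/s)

c² = (3×10⁸)² = 9.000×10¹⁶ m²/s²
E₀ = mc² = 3.51 × 9.000×10¹⁶ = 3.159×10¹⁷ J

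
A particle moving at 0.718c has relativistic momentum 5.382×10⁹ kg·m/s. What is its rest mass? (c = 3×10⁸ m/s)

γ = 1/√(1 - 0.718²) = 1.437
v = 0.718 × 3×10⁸ = 2.154×10⁸ m/s
m = p/(γv) = 5.382×10⁹/(1.437 × 2.154×10⁸) = 17.39 kg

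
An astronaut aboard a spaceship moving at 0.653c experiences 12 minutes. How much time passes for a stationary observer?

Proper time Δt₀ = 12 minutes
γ = 1/√(1 - 0.653²) = 1.320
Δt = γΔt₀ = 1.320 × 12 = 15.84 minutes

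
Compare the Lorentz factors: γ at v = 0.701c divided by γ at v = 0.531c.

γ₁ = 1/√(1 - 0.701²) = 1.402
γ₂ = 1/√(1 - 0.531²) = 1.180
γ₁/γ₂ = 1.402/1.180 = 1.188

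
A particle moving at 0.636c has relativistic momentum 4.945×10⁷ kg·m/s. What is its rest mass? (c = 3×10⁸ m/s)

γ = 1/√(1 - 0.636²) = 1.296
v = 0.636 × 3×10⁸ = 1.908×10⁸ m/s
m = p/(γv) = 4.945×10⁷/(1.296 × 1.908×10⁸) = 0.2000 kg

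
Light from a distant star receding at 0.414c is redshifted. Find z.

β = 0.414
(1+β)/(1-β) = 1.414/0.586 = 2.413
√(2.413) = 1.5534
z = 1.5534 - 1 = 0.5534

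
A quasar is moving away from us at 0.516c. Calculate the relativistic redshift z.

β = 0.516
(1+β)/(1-β) = 1.516/0.484 = 3.1322
√(3.1322) = 1.7698
z = 1.7698 - 1 = 0.7698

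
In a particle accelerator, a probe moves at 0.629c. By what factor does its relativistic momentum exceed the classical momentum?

p_rel = γmv, p_class = mv
Ratio = γ = 1/√(1 - 0.629²)
= 1/√(0.604359) = 1.286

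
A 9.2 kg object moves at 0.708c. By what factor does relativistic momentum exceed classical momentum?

p_rel = γmv, p_class = mv
Ratio = γ = 1/√(1 - 0.708²) = 1.416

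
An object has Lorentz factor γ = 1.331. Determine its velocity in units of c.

From γ = 1/√(1 - v²/c²):
1/γ² = 1/1.331² = 0.5645
v²/c² = 1 - 0.5645 = 0.4355
v/c = √(0.4355) = 0.6599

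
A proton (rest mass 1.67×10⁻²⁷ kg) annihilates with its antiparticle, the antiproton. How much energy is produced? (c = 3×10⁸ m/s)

Both particles have the same rest mass, so total mass = 2m
E = 2m·c² = 2 × 1.67×10⁻²⁷ × (3×10⁸)²
= 2 × 1.67×10⁻²⁷ × 9×10¹⁶
= 3.006×10⁻¹⁰ J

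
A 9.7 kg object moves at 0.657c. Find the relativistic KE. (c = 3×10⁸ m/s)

γ = 1/√(1 - 0.657²) = 1.3265
γ - 1 = 0.3265
KE = (γ-1)mc² = 0.3265 × 9.7 × (3×10⁸)² = 2.850×10¹⁷ J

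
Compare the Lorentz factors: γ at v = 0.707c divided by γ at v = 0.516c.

γ₁ = 1/√(1 - 0.707²) = 1.4140
γ₂ = 1/√(1 - 0.516²) = 1.1674
γ₁/γ₂ = 1.4140/1.1674 = 1.211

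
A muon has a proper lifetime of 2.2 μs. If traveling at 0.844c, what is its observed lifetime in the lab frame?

Proper lifetime τ₀ = 2.2 μs
γ = 1/√(1 - 0.844²) = 1.8645
τ = γτ₀ = 1.8645 × 2.2 μs = 4.102 μs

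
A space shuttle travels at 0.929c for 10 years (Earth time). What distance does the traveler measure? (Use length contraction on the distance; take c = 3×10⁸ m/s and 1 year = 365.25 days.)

Earth distance: d = v × t = 0.929c × 10 yr = 8.795×10¹⁶ m
γ = 2.702
d' = d/γ = 8.795×10¹⁶/2.702 = 3.255×10¹⁶ m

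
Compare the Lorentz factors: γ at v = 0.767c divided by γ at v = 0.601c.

γ₁ = 1/√(1 - 0.767²) = 1.5585
γ₂ = 1/√(1 - 0.601²) = 1.2512
γ₁/γ₂ = 1.5585/1.2512 = 1.246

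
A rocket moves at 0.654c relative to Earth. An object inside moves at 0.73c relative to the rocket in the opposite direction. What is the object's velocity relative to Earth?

Object's velocity in rocket frame is u' = -0.73c
u = (u' + v)/(1 + u'v/c²) = (v - 0.73)/(1 - 0.73·v/c²)
Numerator: 0.654 - 0.73 = -0.076
Denominator: 1 - 0.47742 = 0.52258
u = -0.076/0.52258 = -0.1454c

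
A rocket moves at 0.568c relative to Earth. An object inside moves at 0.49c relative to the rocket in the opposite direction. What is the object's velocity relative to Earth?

Object's velocity in rocket frame is u' = -0.49c
u = (u' + v)/(1 + u'v/c²) = (v - 0.49)/(1 - 0.49·v/c²)
Numerator: 0.568 - 0.49 = 0.078
Denominator: 1 - 0.27832 = 0.72168
u = 0.078/0.72168 = 0.1081c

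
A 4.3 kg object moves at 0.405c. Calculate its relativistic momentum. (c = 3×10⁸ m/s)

γ = 1/√(1 - 0.405²) = 1.0937
v = 0.405 × 3×10⁸ = 1.215×10⁸ m/s
p = γmv = 1.0937 × 4.3 × 1.215×10⁸ = 5.714×10⁸ kg·m/s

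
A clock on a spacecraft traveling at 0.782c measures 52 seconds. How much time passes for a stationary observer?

Proper time Δt₀ = 52 seconds
γ = 1/√(1 - 0.782²) = 1.6044
Δt = γΔt₀ = 1.6044 × 52 = 83.43 seconds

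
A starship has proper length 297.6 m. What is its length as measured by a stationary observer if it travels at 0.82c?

Proper length L₀ = 297.6 m
γ = 1/√(1 - 0.82²) = 1.747
L = L₀/γ = 297.6/1.747 = 170.3 m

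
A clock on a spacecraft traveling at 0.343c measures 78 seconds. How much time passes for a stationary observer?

Proper time Δt₀ = 78 seconds
γ = 1/√(1 - 0.343²) = 1.0646
Δt = γΔt₀ = 1.0646 × 78 = 83.04 seconds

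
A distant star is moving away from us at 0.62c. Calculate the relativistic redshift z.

β = 0.62
(1+β)/(1-β) = 1.62/0.38 = 4.263
√(4.263) = 2.065
z = 2.065 - 1 = 1.065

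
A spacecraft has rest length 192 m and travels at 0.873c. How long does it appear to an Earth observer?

Proper length L₀ = 192 m
γ = 1/√(1 - 0.873²) = 2.0504
L = L₀/γ = 192/2.0504 = 93.64 m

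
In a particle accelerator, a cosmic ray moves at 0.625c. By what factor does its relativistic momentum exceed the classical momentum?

p_rel = γmv, p_class = mv
Ratio = γ = 1/√(1 - 0.625²)
= 1/√(0.609375) = 1.281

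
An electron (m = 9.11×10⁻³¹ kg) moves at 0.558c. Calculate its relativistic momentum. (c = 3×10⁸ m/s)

γ = 1/√(1 - 0.558²) = 1.205
v = 0.558 × 3×10⁸ = 1.674×10⁸ m/s
p = γmv = 1.205 × 9.11×10⁻³¹ × 1.674×10⁸ = 1.838×10⁻²² kg·m/s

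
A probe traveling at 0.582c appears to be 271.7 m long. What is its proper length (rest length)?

Contracted length L = 271.7 m
γ = 1/√(1 - 0.582²) = 1.2297
L₀ = γL = 1.2297 × 271.7 = 334.1 m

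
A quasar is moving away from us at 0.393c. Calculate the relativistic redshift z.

β = 0.393
(1+β)/(1-β) = 1.393/0.607 = 2.295
√(2.295) = 1.5149
z = 1.5149 - 1 = 0.5149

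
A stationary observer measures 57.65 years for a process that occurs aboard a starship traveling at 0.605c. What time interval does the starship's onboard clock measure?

Dilated time Δt = 57.65 years
γ = 1/√(1 - 0.605²) = 1.256
Δt₀ = Δt/γ = 57.65/1.256 = 45.90 years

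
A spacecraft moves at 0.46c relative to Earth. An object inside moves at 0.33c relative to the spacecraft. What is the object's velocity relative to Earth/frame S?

u = (u' + v)/(1 + u'v/c²)
Numerator: 0.33 + 0.46 = 0.79
Denominator: 1 + 0.1518 = 1.1518
u = 0.79/1.1518 = 0.6859c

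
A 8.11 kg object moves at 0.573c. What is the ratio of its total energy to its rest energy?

E = γmc², E₀ = mc²
E/E₀ = γ = 1/√(1 - 0.573²) = 1.220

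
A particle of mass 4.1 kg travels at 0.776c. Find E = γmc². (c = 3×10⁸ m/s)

γ = 1/√(1 - 0.776²) = 1.5855
mc² = 4.1 × (3×10⁸)² = 3.690×10¹⁷ J
E = γmc² = 1.5855 × 3.690×10¹⁷ = 5.850×10¹⁷ J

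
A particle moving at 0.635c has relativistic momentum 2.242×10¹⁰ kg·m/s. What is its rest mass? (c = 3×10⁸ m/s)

γ = 1/√(1 - 0.635²) = 1.2945
v = 0.635 × 3×10⁸ = 1.905×10⁸ m/s
m = p/(γv) = 2.242×10¹⁰/(1.2945 × 1.905×10⁸) = 90.92 kg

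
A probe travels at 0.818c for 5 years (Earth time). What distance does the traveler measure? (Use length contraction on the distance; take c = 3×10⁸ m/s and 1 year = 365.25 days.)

Earth distance: d = v × t = 0.818c × 5 yr = 3.8721×10¹⁶ m
γ = 1.7385
d' = d/γ = 3.8721×10¹⁶/1.7385 = 2.227×10¹⁶ m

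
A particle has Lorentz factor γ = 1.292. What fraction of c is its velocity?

From γ = 1/√(1 - v²/c²):
1/γ² = 1/1.292² = 0.5991
v²/c² = 1 - 0.5991 = 0.4009
v/c = √(0.4009) = 0.6332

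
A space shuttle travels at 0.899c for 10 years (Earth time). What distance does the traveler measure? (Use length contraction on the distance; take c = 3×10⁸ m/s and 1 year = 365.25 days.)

Earth distance: d = v × t = 0.899c × 10 yr = 8.5111×10¹⁶ m
γ = 2.2834
d' = d/γ = 8.5111×10¹⁶/2.2834 = 3.727×10¹⁶ m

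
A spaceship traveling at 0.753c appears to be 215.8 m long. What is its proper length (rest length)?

Contracted length L = 215.8 m
γ = 1/√(1 - 0.753²) = 1.520
L₀ = γL = 1.520 × 215.8 = 328.0 m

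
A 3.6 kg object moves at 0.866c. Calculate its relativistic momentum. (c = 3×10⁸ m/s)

γ = 1/√(1 - 0.866²) = 1.9998
v = 0.866 × 3×10⁸ = 2.598×10⁸ m/s
p = γmv = 1.9998 × 3.6 × 2.598×10⁸ = 1.870×10⁹ kg·m/s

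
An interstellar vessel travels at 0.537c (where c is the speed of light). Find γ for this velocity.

v/c = 0.537, so (v/c)² = 0.288369
1 - (v/c)² = 0.711631
γ = 1/√(0.711631) = 1.185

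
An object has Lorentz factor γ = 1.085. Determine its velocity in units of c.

From γ = 1/√(1 - v²/c²):
1/γ² = 1/1.085² = 0.84946
v²/c² = 1 - 0.84946 = 0.15054
v/c = √(0.15054) = 0.3880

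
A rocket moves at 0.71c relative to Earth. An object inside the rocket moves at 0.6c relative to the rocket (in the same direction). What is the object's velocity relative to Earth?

u = (u' + v)/(1 + u'v/c²)
Numerator: 0.6 + 0.71 = 1.31
Denominator: 1 + 0.426 = 1.426
u = 1.31/1.426 = 0.9187c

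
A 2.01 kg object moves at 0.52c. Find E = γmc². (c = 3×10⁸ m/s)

γ = 1/√(1 - 0.52²) = 1.171
mc² = 2.01 × (3×10⁸)² = 1.809×10¹⁷ J
E = γmc² = 1.171 × 1.809×10¹⁷ = 2.118×10¹⁷ J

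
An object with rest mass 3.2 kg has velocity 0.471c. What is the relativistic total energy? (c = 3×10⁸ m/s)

γ = 1/√(1 - 0.471²) = 1.1336
mc² = 3.2 × (3×10⁸)² = 2.880×10¹⁷ J
E = γmc² = 1.1336 × 2.880×10¹⁷ = 3.265×10¹⁷ J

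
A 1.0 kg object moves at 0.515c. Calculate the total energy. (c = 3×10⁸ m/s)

γ = 1/√(1 - 0.515²) = 1.167
mc² = 1.0 × (3×10⁸)² = 9.000×10¹⁶ J
E = γmc² = 1.167 × 9.000×10¹⁶ = 1.050×10¹⁷ J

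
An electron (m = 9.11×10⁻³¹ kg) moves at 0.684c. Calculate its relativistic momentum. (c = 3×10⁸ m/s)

γ = 1/√(1 - 0.684²) = 1.371
v = 0.684 × 3×10⁸ = 2.052×10⁸ m/s
p = γmv = 1.371 × 9.11×10⁻³¹ × 2.052×10⁸ = 2.563×10⁻²² kg·m/s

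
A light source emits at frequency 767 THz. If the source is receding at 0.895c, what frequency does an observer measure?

β = v/c = 0.895
(1-β)/(1+β) = 0.105/1.895 = 0.05541
Doppler factor = √(0.05541) = 0.23539
f_obs = 767 × 0.23539 = 180.5 THz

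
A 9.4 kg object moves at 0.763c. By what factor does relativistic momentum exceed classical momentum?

p_rel = γmv, p_class = mv
Ratio = γ = 1/√(1 - 0.763²) = 1.547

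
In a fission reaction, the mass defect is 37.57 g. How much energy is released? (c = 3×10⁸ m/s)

Convert mass defect: Δm = 37.57 g = 0.03757 kg
E = Δm·c² = 0.03757 × (3×10⁸)²
= 0.03757 × 9×10¹⁶ = 3.381×10¹⁵ J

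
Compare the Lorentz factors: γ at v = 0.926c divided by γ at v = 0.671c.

γ₁ = 1/√(1 - 0.926²) = 2.649
γ₂ = 1/√(1 - 0.671²) = 1.349
γ₁/γ₂ = 2.649/1.349 = 1.964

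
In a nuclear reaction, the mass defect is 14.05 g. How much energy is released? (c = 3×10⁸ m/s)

Convert mass defect: Δm = 14.05 g = 0.01405 kg
E = Δm·c² = 0.01405 × (3×10⁸)²
= 0.01405 × 9×10¹⁶ = 1.265×10¹⁵ J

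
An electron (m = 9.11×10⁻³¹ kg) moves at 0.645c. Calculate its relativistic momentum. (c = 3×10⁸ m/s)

γ = 1/√(1 - 0.645²) = 1.309
v = 0.645 × 3×10⁸ = 1.935×10⁸ m/s
p = γmv = 1.309 × 9.11×10⁻³¹ × 1.935×10⁸ = 2.307×10⁻²² kg·m/s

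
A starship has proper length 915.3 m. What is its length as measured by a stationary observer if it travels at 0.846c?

Proper length L₀ = 915.3 m
γ = 1/√(1 - 0.846²) = 1.8755
L = L₀/γ = 915.3/1.8755 = 488.0 m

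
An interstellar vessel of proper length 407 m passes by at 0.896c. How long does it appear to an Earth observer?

Proper length L₀ = 407 m
γ = 1/√(1 - 0.896²) = 2.252
L = L₀/γ = 407/2.252 = 180.7 m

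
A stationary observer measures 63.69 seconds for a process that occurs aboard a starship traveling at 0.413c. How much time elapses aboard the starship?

Dilated time Δt = 63.69 seconds
γ = 1/√(1 - 0.413²) = 1.09802
Δt₀ = Δt/γ = 63.69/1.09802 = 58.00 seconds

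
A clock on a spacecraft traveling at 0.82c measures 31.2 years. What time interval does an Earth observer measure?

Proper time Δt₀ = 31.2 years
γ = 1/√(1 - 0.82²) = 1.747
Δt = γΔt₀ = 1.747 × 31.2 = 54.51 years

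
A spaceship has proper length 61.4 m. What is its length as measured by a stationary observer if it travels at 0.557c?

Proper length L₀ = 61.4 m
γ = 1/√(1 - 0.557²) = 1.2041
L = L₀/γ = 61.4/1.2041 = 50.99 m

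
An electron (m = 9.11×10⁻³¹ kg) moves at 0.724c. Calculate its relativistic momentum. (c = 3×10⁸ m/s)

γ = 1/√(1 - 0.724²) = 1.450
v = 0.724 × 3×10⁸ = 2.172×10⁸ m/s
p = γmv = 1.450 × 9.11×10⁻³¹ × 2.172×10⁸ = 2.869×10⁻²² kg·m/s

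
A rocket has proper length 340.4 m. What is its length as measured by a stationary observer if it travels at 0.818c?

Proper length L₀ = 340.4 m
γ = 1/√(1 - 0.818²) = 1.7385
L = L₀/γ = 340.4/1.7385 = 195.8 m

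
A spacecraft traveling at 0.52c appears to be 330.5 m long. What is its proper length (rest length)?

Contracted length L = 330.5 m
γ = 1/√(1 - 0.52²) = 1.1707
L₀ = γL = 1.1707 × 330.5 = 386.9 m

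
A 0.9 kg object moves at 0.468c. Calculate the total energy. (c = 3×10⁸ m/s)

γ = 1/√(1 - 0.468²) = 1.1316
mc² = 0.9 × (3×10⁸)² = 8.100×10¹⁶ J
E = γmc² = 1.1316 × 8.100×10¹⁶ = 9.166×10¹⁶ J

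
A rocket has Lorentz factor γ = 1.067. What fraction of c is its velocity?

From γ = 1/√(1 - v²/c²):
1/γ² = 1/1.067² = 0.87836
v²/c² = 1 - 0.87836 = 0.12164
v/c = √(0.12164) = 0.3488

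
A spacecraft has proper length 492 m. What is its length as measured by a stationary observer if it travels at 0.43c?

Proper length L₀ = 492 m
γ = 1/√(1 - 0.43²) = 1.1076
L = L₀/γ = 492/1.1076 = 444.2 m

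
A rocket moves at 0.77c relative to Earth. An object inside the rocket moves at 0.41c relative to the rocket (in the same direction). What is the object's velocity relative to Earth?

u = (u' + v)/(1 + u'v/c²)
Numerator: 0.41 + 0.77 = 1.18
Denominator: 1 + 0.3157 = 1.3157
u = 1.18/1.3157 = 0.8969c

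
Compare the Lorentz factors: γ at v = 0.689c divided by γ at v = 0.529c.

γ₁ = 1/√(1 - 0.689²) = 1.380
γ₂ = 1/√(1 - 0.529²) = 1.178
γ₁/γ₂ = 1.380/1.178 = 1.171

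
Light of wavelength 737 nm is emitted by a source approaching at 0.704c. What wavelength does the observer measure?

β = 0.704
Wavelength Doppler factor = √(0.296/1.704) = √(0.1737) = 0.4168
λ_obs = 737 × 0.4168 = 307.2 nm (blueshift)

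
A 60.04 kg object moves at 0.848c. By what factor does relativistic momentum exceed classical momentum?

p_rel = γmv, p_class = mv
Ratio = γ = 1/√(1 - 0.848²) = 1.887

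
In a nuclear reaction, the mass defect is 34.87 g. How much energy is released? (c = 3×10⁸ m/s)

Convert mass defect: Δm = 34.87 g = 0.03487 kg
E = Δm·c² = 0.03487 × (3×10⁸)²
= 0.03487 × 9×10¹⁶ = 3.138×10¹⁵ J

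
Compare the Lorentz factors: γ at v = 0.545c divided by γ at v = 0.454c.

γ₁ = 1/√(1 - 0.545²) = 1.193
γ₂ = 1/√(1 - 0.454²) = 1.122
γ₁/γ₂ = 1.193/1.122 = 1.063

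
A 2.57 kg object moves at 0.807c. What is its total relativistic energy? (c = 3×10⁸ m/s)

γ = 1/√(1 - 0.807²) = 1.6933
mc² = 2.57 × (3×10⁸)² = 2.313×10¹⁷ J
E = γmc² = 1.6933 × 2.313×10¹⁷ = 3.917×10¹⁷ J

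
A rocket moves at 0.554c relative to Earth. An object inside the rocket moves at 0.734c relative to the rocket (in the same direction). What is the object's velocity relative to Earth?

u = (u' + v)/(1 + u'v/c²)
Numerator: 0.734 + 0.554 = 1.288
Denominator: 1 + 0.406636 = 1.406636
u = 1.288/1.406636 = 0.9157c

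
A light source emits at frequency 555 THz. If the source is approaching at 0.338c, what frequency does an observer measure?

β = v/c = 0.338
(1+β)/(1-β) = 1.338/0.662 = 2.0211
Doppler factor = √(2.0211) = 1.4217
f_obs = 555 × 1.4217 = 789.0 THz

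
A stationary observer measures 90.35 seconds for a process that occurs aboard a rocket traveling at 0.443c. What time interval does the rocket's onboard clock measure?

Dilated time Δt = 90.35 seconds
γ = 1/√(1 - 0.443²) = 1.1154
Δt₀ = Δt/γ = 90.35/1.1154 = 81.00 seconds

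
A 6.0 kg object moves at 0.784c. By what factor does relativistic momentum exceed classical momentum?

p_rel = γmv, p_class = mv
Ratio = γ = 1/√(1 - 0.784²) = 1.611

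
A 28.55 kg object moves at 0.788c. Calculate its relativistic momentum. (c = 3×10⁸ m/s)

γ = 1/√(1 - 0.788²) = 1.624
v = 0.788 × 3×10⁸ = 2.364×10⁸ m/s
p = γmv = 1.624 × 28.55 × 2.364×10⁸ = 1.096×10¹⁰ kg·m/s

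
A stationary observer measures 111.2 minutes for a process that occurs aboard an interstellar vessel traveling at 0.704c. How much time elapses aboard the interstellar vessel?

Dilated time Δt = 111.2 minutes
γ = 1/√(1 - 0.704²) = 1.4081
Δt₀ = Δt/γ = 111.2/1.4081 = 78.97 minutes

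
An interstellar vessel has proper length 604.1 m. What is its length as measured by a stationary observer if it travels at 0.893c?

Proper length L₀ = 604.1 m
γ = 1/√(1 - 0.893²) = 2.222
L = L₀/γ = 604.1/2.222 = 271.9 m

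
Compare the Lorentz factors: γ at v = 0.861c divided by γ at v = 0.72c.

γ₁ = 1/√(1 - 0.861²) = 1.966
γ₂ = 1/√(1 - 0.72²) = 1.441
γ₁/γ₂ = 1.966/1.441 = 1.364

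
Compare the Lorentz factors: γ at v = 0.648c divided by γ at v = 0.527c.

γ₁ = 1/√(1 - 0.648²) = 1.313
γ₂ = 1/√(1 - 0.527²) = 1.177
γ₁/γ₂ = 1.313/1.177 = 1.116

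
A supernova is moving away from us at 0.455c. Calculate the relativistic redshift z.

β = 0.455
(1+β)/(1-β) = 1.455/0.545 = 2.6697
√(2.6697) = 1.6339
z = 1.6339 - 1 = 0.6339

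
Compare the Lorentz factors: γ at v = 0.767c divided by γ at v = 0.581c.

γ₁ = 1/√(1 - 0.767²) = 1.558
γ₂ = 1/√(1 - 0.581²) = 1.229
γ₁/γ₂ = 1.558/1.229 = 1.268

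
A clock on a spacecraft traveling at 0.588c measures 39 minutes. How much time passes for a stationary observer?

Proper time Δt₀ = 39 minutes
γ = 1/√(1 - 0.588²) = 1.2363
Δt = γΔt₀ = 1.2363 × 39 = 48.22 minutes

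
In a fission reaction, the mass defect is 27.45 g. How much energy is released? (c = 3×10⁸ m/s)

Convert mass defect: Δm = 27.45 g = 0.02745 kg
E = Δm·c² = 0.02745 × (3×10⁸)²
= 0.02745 × 9×10¹⁶ = 2.471×10¹⁵ J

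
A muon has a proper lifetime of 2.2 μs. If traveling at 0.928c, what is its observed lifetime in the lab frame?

Proper lifetime τ₀ = 2.2 μs
γ = 1/√(1 - 0.928²) = 2.684
τ = γτ₀ = 2.684 × 2.2 μs = 5.905 μs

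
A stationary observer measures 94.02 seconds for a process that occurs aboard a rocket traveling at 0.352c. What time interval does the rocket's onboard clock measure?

Dilated time Δt = 94.02 seconds
γ = 1/√(1 - 0.352²) = 1.0684
Δt₀ = Δt/γ = 94.02/1.0684 = 88.00 seconds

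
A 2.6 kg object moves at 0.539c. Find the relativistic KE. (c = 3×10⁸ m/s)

γ = 1/√(1 - 0.539²) = 1.18722
γ - 1 = 0.18722
KE = (γ-1)mc² = 0.18722 × 2.6 × (3×10⁸)² = 4.381×10¹⁶ J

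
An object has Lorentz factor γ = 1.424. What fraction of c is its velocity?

From γ = 1/√(1 - v²/c²):
1/γ² = 1/1.424² = 0.4932
v²/c² = 1 - 0.4932 = 0.5068
v/c = √(0.5068) = 0.7119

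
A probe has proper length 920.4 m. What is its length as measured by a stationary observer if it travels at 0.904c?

Proper length L₀ = 920.4 m
γ = 1/√(1 - 0.904²) = 2.339
L = L₀/γ = 920.4/2.339 = 393.5 m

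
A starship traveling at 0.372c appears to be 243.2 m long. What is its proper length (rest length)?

Contracted length L = 243.2 m
γ = 1/√(1 - 0.372²) = 1.0773
L₀ = γL = 1.0773 × 243.2 = 262.0 m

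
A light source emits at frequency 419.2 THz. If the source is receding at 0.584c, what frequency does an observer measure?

β = v/c = 0.584
(1-β)/(1+β) = 0.416/1.584 = 0.26263
Doppler factor = √(0.26263) = 0.5125
f_obs = 419.2 × 0.5125 = 214.8 THz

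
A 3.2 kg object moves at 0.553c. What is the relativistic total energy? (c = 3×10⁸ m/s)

γ = 1/√(1 - 0.553²) = 1.2002
mc² = 3.2 × (3×10⁸)² = 2.880×10¹⁷ J
E = γmc² = 1.2002 × 2.880×10¹⁷ = 3.457×10¹⁷ J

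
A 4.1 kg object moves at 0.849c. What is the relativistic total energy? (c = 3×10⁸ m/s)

γ = 1/√(1 - 0.849²) = 1.8925
mc² = 4.1 × (3×10⁸)² = 3.690×10¹⁷ J
E = γmc² = 1.8925 × 3.690×10¹⁷ = 6.983×10¹⁷ J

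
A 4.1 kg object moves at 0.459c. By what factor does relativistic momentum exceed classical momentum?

p_rel = γmv, p_class = mv
Ratio = γ = 1/√(1 - 0.459²) = 1.126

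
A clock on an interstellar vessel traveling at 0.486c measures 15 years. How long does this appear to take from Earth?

Proper time Δt₀ = 15 years
γ = 1/√(1 - 0.486²) = 1.144
Δt = γΔt₀ = 1.144 × 15 = 17.16 years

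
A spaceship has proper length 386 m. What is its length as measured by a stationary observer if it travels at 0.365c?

Proper length L₀ = 386 m
γ = 1/√(1 - 0.365²) = 1.074
L = L₀/γ = 386/1.074 = 359.4 m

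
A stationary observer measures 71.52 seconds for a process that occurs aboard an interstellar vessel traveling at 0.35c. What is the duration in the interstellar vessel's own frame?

Dilated time Δt = 71.52 seconds
γ = 1/√(1 - 0.35²) = 1.0675
Δt₀ = Δt/γ = 71.52/1.0675 = 67.00 seconds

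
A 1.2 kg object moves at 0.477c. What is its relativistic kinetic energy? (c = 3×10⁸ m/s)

γ = 1/√(1 - 0.477²) = 1.1378
γ - 1 = 0.1378
KE = (γ-1)mc² = 0.1378 × 1.2 × (3×10⁸)² = 1.488×10¹⁶ J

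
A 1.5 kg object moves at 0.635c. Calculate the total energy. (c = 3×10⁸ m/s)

γ = 1/√(1 - 0.635²) = 1.2945
mc² = 1.5 × (3×10⁸)² = 1.350×10¹⁷ J
E = γmc² = 1.2945 × 1.350×10¹⁷ = 1.748×10¹⁷ J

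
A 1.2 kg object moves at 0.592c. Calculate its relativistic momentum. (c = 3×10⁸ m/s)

γ = 1/√(1 - 0.592²) = 1.2408
v = 0.592 × 3×10⁸ = 1.776×10⁸ m/s
p = γmv = 1.2408 × 1.2 × 1.776×10⁸ = 2.644×10⁸ kg·m/s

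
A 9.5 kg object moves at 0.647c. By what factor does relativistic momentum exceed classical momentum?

p_rel = γmv, p_class = mv
Ratio = γ = 1/√(1 - 0.647²) = 1.311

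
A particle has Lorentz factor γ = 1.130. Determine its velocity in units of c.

From γ = 1/√(1 - v²/c²):
1/γ² = 1/1.130² = 0.7831
v²/c² = 1 - 0.7831 = 0.2169
v/c = √(0.2169) = 0.4657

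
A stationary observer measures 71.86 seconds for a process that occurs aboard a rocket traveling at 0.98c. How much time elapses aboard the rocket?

Dilated time Δt = 71.86 seconds
γ = 1/√(1 - 0.98²) = 5.025
Δt₀ = Δt/γ = 71.86/5.025 = 14.30 seconds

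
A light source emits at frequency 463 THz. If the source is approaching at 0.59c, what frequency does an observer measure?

β = v/c = 0.59
(1+β)/(1-β) = 1.59/0.41 = 3.878
Doppler factor = √(3.878) = 1.9693
f_obs = 463 × 1.9693 = 911.8 THz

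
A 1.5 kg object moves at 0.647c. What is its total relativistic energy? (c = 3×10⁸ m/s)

γ = 1/√(1 - 0.647²) = 1.3115
mc² = 1.5 × (3×10⁸)² = 1.350×10¹⁷ J
E = γmc² = 1.3115 × 1.350×10¹⁷ = 1.771×10¹⁷ J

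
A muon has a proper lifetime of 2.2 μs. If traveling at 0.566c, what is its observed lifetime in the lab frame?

Proper lifetime τ₀ = 2.2 μs
γ = 1/√(1 - 0.566²) = 1.213
τ = γτ₀ = 1.213 × 2.2 μs = 2.669 μs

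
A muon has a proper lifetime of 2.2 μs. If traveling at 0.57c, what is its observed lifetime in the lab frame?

Proper lifetime τ₀ = 2.2 μs
γ = 1/√(1 - 0.57²) = 1.2171
τ = γτ₀ = 1.2171 × 2.2 μs = 2.678 μs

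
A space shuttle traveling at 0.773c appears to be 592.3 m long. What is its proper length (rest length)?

Contracted length L = 592.3 m
γ = 1/√(1 - 0.773²) = 1.5763
L₀ = γL = 1.5763 × 592.3 = 933.6 m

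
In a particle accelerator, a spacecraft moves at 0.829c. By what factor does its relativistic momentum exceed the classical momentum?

p_rel = γmv, p_class = mv
Ratio = γ = 1/√(1 - 0.829²)
= 1/√(0.312759) = 1.788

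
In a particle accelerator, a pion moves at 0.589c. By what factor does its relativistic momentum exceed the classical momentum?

p_rel = γmv, p_class = mv
Ratio = γ = 1/√(1 - 0.589²)
= 1/√(0.653079) = 1.237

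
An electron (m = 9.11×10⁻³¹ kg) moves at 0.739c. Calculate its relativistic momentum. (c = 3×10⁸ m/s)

γ = 1/√(1 - 0.739²) = 1.4843
v = 0.739 × 3×10⁸ = 2.217×10⁸ m/s
p = γmv = 1.4843 × 9.11×10⁻³¹ × 2.217×10⁸ = 2.998×10⁻²² kg·m/s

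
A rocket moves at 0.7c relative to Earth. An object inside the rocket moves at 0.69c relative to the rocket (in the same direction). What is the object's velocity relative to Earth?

u = (u' + v)/(1 + u'v/c²)
Numerator: 0.69 + 0.7 = 1.39
Denominator: 1 + 0.483 = 1.483
u = 1.39/1.483 = 0.9373c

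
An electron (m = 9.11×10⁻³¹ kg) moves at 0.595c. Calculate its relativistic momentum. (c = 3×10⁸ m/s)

γ = 1/√(1 - 0.595²) = 1.244
v = 0.595 × 3×10⁸ = 1.785×10⁸ m/s
p = γmv = 1.244 × 9.11×10⁻³¹ × 1.785×10⁸ = 2.023×10⁻²² kg·m/s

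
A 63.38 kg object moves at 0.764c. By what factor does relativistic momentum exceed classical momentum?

p_rel = γmv, p_class = mv
Ratio = γ = 1/√(1 - 0.764²) = 1.550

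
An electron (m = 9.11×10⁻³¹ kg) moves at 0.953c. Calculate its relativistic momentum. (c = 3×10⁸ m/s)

γ = 1/√(1 - 0.953²) = 3.3007
v = 0.953 × 3×10⁸ = 2.859×10⁸ m/s
p = γmv = 3.3007 × 9.11×10⁻³¹ × 2.859×10⁸ = 8.597×10⁻²² kg·m/s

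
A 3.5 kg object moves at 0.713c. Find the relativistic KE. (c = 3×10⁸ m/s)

γ = 1/√(1 - 0.713²) = 1.4262
γ - 1 = 0.4262
KE = (γ-1)mc² = 0.4262 × 3.5 × (3×10⁸)² = 1.343×10¹⁷ J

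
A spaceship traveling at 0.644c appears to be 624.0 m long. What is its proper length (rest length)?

Contracted length L = 624.0 m
γ = 1/√(1 - 0.644²) = 1.30715
L₀ = γL = 1.30715 × 624.0 = 815.7 m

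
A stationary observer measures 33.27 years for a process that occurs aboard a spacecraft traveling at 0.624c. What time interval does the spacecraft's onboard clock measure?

Dilated time Δt = 33.27 years
γ = 1/√(1 - 0.624²) = 1.2797
Δt₀ = Δt/γ = 33.27/1.2797 = 26.00 years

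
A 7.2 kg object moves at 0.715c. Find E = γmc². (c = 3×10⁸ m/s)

γ = 1/√(1 - 0.715²) = 1.4304
mc² = 7.2 × (3×10⁸)² = 6.480×10¹⁷ J
E = γmc² = 1.4304 × 6.480×10¹⁷ = 9.269×10¹⁷ J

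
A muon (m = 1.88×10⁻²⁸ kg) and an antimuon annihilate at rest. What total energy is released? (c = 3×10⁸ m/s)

Both particles have the same rest mass, so total mass = 2m
E = 2m·c² = 2 × 1.88×10⁻²⁸ × (3×10⁸)²
= 2 × 1.88×10⁻²⁸ × 9×10¹⁶
= 3.384×10⁻¹¹ J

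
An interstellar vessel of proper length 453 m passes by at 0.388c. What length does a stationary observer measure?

Proper length L₀ = 453 m
γ = 1/√(1 - 0.388²) = 1.085
L = L₀/γ = 453/1.085 = 417.5 m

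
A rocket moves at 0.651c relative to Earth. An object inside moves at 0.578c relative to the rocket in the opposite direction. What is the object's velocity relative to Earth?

Object's velocity in rocket frame is u' = -0.578c
u = (u' + v)/(1 + u'v/c²) = (v - 0.578)/(1 - 0.578·v/c²)
Numerator: 0.651 - 0.578 = 0.073
Denominator: 1 - 0.376278 = 0.623722
u = 0.073/0.623722 = 0.1170c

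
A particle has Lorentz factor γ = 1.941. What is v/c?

From γ = 1/√(1 - v²/c²):
1/γ² = 1/1.941² = 0.2654
v²/c² = 1 - 0.2654 = 0.7346
v/c = √(0.7346) = 0.8571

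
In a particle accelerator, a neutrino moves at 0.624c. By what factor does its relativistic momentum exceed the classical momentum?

p_rel = γmv, p_class = mv
Ratio = γ = 1/√(1 - 0.624²)
= 1/√(0.610624) = 1.280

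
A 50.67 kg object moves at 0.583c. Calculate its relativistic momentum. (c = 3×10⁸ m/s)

γ = 1/√(1 - 0.583²) = 1.231
v = 0.583 × 3×10⁸ = 1.749×10⁸ m/s
p = γmv = 1.231 × 50.67 × 1.749×10⁸ = 1.091×10¹⁰ kg·m/s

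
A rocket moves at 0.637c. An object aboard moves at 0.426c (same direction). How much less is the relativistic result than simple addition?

Classical: u' + v = 0.426 + 0.637 = 1.063c
Relativistic: u = (0.426 + 0.637)/(1 + 0.271362) = 1.063/1.271362 = 0.8361c
Difference: 1.063 - 0.8361 = 0.2269c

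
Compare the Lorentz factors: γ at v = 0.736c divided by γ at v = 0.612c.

γ₁ = 1/√(1 - 0.736²) = 1.4771
γ₂ = 1/√(1 - 0.612²) = 1.2644
γ₁/γ₂ = 1.4771/1.2644 = 1.168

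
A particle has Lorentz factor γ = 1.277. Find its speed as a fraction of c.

From γ = 1/√(1 - v²/c²):
1/γ² = 1/1.277² = 0.6132
v²/c² = 1 - 0.6132 = 0.3868
v/c = √(0.3868) = 0.6219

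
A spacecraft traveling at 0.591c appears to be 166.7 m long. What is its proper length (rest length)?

Contracted length L = 166.7 m
γ = 1/√(1 - 0.591²) = 1.240
L₀ = γL = 1.240 × 166.7 = 206.7 m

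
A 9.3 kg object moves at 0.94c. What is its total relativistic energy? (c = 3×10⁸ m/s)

γ = 1/√(1 - 0.94²) = 2.931
mc² = 9.3 × (3×10⁸)² = 8.370×10¹⁷ J
E = γmc² = 2.931 × 8.370×10¹⁷ = 2.453×10¹⁸ J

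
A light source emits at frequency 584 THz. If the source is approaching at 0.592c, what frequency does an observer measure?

β = v/c = 0.592
(1+β)/(1-β) = 1.592/0.408 = 3.902
Doppler factor = √(3.902) = 1.9753
f_obs = 584 × 1.9753 = 1154 THz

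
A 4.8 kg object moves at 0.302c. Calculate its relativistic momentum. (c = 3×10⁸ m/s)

γ = 1/√(1 - 0.302²) = 1.049
v = 0.302 × 3×10⁸ = 9.060×10⁷ m/s
p = γmv = 1.049 × 4.8 × 9.060×10⁷ = 4.562×10⁸ kg·m/s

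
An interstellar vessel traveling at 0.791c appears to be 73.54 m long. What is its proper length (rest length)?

Contracted length L = 73.54 m
γ = 1/√(1 - 0.791²) = 1.634
L₀ = γL = 1.634 × 73.54 = 120.2 m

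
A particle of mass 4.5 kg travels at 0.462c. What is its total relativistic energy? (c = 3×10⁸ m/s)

γ = 1/√(1 - 0.462²) = 1.12755
mc² = 4.5 × (3×10⁸)² = 4.050×10¹⁷ J
E = γmc² = 1.12755 × 4.050×10¹⁷ = 4.567×10¹⁷ J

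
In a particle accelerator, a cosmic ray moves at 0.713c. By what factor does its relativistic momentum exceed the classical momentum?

p_rel = γmv, p_class = mv
Ratio = γ = 1/√(1 - 0.713²)
= 1/√(0.491631) = 1.426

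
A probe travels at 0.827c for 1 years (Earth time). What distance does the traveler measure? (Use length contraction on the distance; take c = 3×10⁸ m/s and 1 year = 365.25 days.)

Earth distance: d = v × t = 0.827c × 1 yr = 7.8294×10¹⁵ m
γ = 1.7787
d' = d/γ = 7.8294×10¹⁵/1.7787 = 4.402×10¹⁵ m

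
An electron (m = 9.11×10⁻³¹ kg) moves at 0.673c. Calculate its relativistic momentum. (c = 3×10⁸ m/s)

γ = 1/√(1 - 0.673²) = 1.352
v = 0.673 × 3×10⁸ = 2.019×10⁸ m/s
p = γmv = 1.352 × 9.11×10⁻³¹ × 2.019×10⁸ = 2.487×10⁻²² kg·m/s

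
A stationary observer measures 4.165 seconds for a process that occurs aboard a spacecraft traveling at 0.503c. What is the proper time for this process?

Dilated time Δt = 4.165 seconds
γ = 1/√(1 - 0.503²) = 1.157
Δt₀ = Δt/γ = 4.165/1.157 = 3.600 seconds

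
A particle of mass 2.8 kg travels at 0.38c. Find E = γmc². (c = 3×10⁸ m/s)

γ = 1/√(1 - 0.38²) = 1.081
mc² = 2.8 × (3×10⁸)² = 2.520×10¹⁷ J
E = γmc² = 1.081 × 2.520×10¹⁷ = 2.724×10¹⁷ J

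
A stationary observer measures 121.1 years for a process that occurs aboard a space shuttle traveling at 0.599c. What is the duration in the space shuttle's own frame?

Dilated time Δt = 121.1 years
γ = 1/√(1 - 0.599²) = 1.2488
Δt₀ = Δt/γ = 121.1/1.2488 = 96.97 years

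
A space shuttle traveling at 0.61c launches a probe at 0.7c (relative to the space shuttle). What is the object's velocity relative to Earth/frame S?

u = (u' + v)/(1 + u'v/c²)
Numerator: 0.7 + 0.61 = 1.31
Denominator: 1 + 0.427 = 1.427
u = 1.31/1.427 = 0.9180c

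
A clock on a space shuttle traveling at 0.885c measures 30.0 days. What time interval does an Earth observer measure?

Proper time Δt₀ = 30.0 days
γ = 1/√(1 - 0.885²) = 2.1478
Δt = γΔt₀ = 2.1478 × 30.0 = 64.43 days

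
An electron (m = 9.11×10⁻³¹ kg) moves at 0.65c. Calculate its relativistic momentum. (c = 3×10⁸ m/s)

γ = 1/√(1 - 0.65²) = 1.316
v = 0.65 × 3×10⁸ = 1.950×10⁸ m/s
p = γmv = 1.316 × 9.11×10⁻³¹ × 1.950×10⁸ = 2.338×10⁻²² kg·m/s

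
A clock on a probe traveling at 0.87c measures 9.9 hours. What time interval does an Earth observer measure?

Proper time Δt₀ = 9.9 hours
γ = 1/√(1 - 0.87²) = 2.028
Δt = γΔt₀ = 2.028 × 9.9 = 20.08 hours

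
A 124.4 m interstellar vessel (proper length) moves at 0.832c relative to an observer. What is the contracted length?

Proper length L₀ = 124.4 m
γ = 1/√(1 - 0.832²) = 1.80253
L = L₀/γ = 124.4/1.80253 = 69.01 m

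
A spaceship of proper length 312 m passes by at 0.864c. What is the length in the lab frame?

Proper length L₀ = 312 m
γ = 1/√(1 - 0.864²) = 1.986
L = L₀/γ = 312/1.986 = 157.1 m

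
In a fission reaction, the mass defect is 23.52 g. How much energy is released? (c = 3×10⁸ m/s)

Convert mass defect: Δm = 23.52 g = 0.02352 kg
E = Δm·c² = 0.02352 × (3×10⁸)²
= 0.02352 × 9×10¹⁶ = 2.117×10¹⁵ J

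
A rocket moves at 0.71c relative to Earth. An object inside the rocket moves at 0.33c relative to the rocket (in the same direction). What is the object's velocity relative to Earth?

u = (u' + v)/(1 + u'v/c²)
Numerator: 0.33 + 0.71 = 1.04
Denominator: 1 + 0.2343 = 1.2343
u = 1.04/1.2343 = 0.8426c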